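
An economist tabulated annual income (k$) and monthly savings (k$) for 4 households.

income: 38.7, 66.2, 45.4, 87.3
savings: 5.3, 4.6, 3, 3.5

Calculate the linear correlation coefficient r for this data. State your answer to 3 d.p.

n = 4, Σx = 237.6, Σy = 16.4, Σx² = 15562.58, Σy² = 70.5, Σxy = 951.38
nΣxy − ΣxΣy = 3805.52 − 3896.64 = -91.12
nΣx² − (Σx)² = 62250.32 − 56453.76 = 5796.56; nΣy² − (Σy)² = 282 − 268.96 = 13.04
r = -91.12 / √(5796.56 × 13.04) = -91.12 / 274.9312 ≈ -0.331

-0.331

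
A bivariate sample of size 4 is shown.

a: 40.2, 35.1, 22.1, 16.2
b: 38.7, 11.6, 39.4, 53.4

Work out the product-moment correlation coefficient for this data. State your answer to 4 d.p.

-0.6250

n = 4, Σa = 113.6, Σb = 143.1, Σa² = 3598.9, Σb² = 6036.17, Σab = 3698.72
nΣab − ΣaΣb = 14794.88 − 16256.16 = -1461.28
nΣa² − (Σa)² = 14395.6 − 12904.96 = 1490.64; nΣb² − (Σb)² = 24144.68 − 20477.61 = 3667.07
r = -1461.28 / √(1490.64 × 3667.07) = -1461.28 / 2338.0080 ≈ -0.6250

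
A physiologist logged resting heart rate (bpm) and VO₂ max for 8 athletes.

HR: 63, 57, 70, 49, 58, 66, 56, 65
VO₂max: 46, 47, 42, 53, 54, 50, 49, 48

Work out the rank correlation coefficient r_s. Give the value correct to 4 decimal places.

Rank HR: 5, 3, 8, 1, 4, 7, 2, 6
Rank VO₂max: 2, 3, 1, 7, 8, 6, 5, 4
d = rank(HR) − rank(VO₂max): 3, 0, 7, -6, -4, 1, -3, 2; Σd² = 124
ρ = 1 − 6Σd² / [n(n²−1)] = 1 − 6×124 / (8×63) = 1 − 744/504 ≈ -0.4762

-0.4762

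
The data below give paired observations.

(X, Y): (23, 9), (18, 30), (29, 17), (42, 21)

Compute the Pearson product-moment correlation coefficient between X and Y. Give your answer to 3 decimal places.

n = 4, ΣX = 112, ΣY = 77, ΣX² = 3458, ΣY² = 1711, ΣXY = 2122
nΣXY − ΣXΣY = 8488 − 8624 = -136
nΣX² − (ΣX)² = 13832 − 12544 = 1288; nΣY² − (ΣY)² = 6844 − 5929 = 915
r = -136 / √(1288 × 915) = -136 / 1085.5966 ≈ -0.125

-0.125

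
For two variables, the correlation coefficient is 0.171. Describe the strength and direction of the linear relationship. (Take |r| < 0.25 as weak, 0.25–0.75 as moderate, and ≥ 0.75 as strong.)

r = 0.171 > 0 so the relationship is positive.
|r| = 0.171, which falls in the weak range.

weak positive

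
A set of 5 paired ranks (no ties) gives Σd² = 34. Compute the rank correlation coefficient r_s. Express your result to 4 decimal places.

ρ = 1 − 6Σd² / [n(n²−1)] = 1 − 6×34 / (5×24)
  = 1 − 204/120 = 1 − 1.70000 ≈ -0.7000

-0.7000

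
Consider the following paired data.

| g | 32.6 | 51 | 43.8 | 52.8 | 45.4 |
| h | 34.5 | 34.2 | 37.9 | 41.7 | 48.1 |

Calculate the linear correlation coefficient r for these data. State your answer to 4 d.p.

0.2873

n = 5, Σg = 225.6, Σh = 196.4, Σg² = 10431.2, Σh² = 7848.8, Σgh = 8914.42
nΣgh − ΣgΣh = 44572.1 − 44307.84 = 264.26
nΣg² − (Σg)² = 52156 − 50895.36 = 1260.64; nΣh² − (Σh)² = 39244 − 38572.96 = 671.04
r = 264.26 / √(1260.64 × 671.04) = 264.26 / 919.7499 ≈ 0.2873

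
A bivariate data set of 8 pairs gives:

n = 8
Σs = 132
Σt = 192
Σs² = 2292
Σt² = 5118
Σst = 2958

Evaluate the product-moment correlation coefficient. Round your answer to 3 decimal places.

-0.871

r = (nΣst − ΣsΣt) / √[(nΣs² − (Σs)²)(nΣt² − (Σt)²)]
Numerator: 8×2958 − 132×192 = -1680
Denominator: √[(18336 − 17424)(40944 − 36864)] = √[912 × 4080] = 1928.9790
r = -1680 / 1928.9790 ≈ -0.871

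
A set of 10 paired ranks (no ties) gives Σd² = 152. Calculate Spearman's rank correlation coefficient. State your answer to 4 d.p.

ρ = 1 − 6Σd² / [n(n²−1)] = 1 − 6×152 / (10×99)
  = 1 − 912/990 = 1 − 0.92121 ≈ 0.0788

0.0788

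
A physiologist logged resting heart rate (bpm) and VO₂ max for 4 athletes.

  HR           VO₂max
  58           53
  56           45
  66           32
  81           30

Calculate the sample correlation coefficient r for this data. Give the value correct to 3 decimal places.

-0.817

n = 4, Σx = 261, Σy = 160, Σx² = 17417, Σy² = 6758, Σxy = 10136
nΣxy − ΣxΣy = 40544 − 41760 = -1216
nΣx² − (Σx)² = 69668 − 68121 = 1547; nΣy² − (Σy)² = 27032 − 25600 = 1432
r = -1216 / √(1547 × 1432) = -1216 / 1488.3897 ≈ -0.817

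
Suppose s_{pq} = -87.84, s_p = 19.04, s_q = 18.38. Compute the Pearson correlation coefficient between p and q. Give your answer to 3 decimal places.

r = Cov(p,q) / (s_p · s_q) = -87.84 / (19.04 × 18.38)
  = -87.84 / 349.9552 ≈ -0.251

-0.251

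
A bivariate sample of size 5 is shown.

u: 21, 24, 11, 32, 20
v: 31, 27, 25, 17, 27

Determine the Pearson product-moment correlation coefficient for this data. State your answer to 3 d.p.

n = 5, Σu = 108, Σv = 127, Σu² = 2562, Σv² = 3333, Σuv = 2658
nΣuv − ΣuΣv = 13290 − 13716 = -426
nΣu² − (Σu)² = 12810 − 11664 = 1146; nΣv² − (Σv)² = 16665 − 16129 = 536
r = -426 / √(1146 × 536) = -426 / 783.7449 ≈ -0.544

-0.544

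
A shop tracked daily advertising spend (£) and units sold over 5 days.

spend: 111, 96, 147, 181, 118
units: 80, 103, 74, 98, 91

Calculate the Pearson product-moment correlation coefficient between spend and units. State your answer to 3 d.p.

-0.077

n = 5, Σx = 653, Σy = 446, Σx² = 89831, Σy² = 40370, Σxy = 58122
nΣxy − ΣxΣy = 290610 − 291238 = -628
nΣx² − (Σx)² = 449155 − 426409 = 22746; nΣy² − (Σy)² = 201850 − 198916 = 2934
r = -628 / √(22746 × 2934) = -628 / 8169.2572 ≈ -0.077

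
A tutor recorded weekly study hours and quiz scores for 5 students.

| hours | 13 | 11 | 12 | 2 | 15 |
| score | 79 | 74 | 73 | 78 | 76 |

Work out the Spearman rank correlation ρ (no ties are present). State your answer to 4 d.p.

0.1000

Rank hours: 4, 2, 3, 1, 5
Rank score: 5, 2, 1, 4, 3
d = rank(hours) − rank(score): -1, 0, 2, -3, 2; Σd² = 18
ρ = 1 − 6Σd² / [n(n²−1)] = 1 − 6×18 / (5×24) = 1 − 108/120 ≈ 0.1000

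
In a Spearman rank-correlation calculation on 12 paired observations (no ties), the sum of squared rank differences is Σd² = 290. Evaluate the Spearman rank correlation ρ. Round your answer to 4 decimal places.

ρ = 1 − 6Σd² / [n(n²−1)] = 1 − 6×290 / (12×143)
  = 1 − 1740/1716 = 1 − 1.01399 ≈ -0.0140

-0.0140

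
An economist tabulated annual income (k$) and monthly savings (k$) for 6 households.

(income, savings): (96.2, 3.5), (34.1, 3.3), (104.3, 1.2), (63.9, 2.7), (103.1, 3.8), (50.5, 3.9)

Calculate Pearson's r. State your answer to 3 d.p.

n = 6, Σx = 452.1, Σy = 18.4, Σx² = 38558.81, Σy² = 61.52, Σxy = 1335.65
nΣxy − ΣxΣy = 8013.9 − 8318.64 = -304.74
nΣx² − (Σx)² = 231352.86 − 204394.41 = 26958.45; nΣy² − (Σy)² = 369.12 − 338.56 = 30.56
r = -304.74 / √(26958.45 × 30.56) = -304.74 / 907.6620 ≈ -0.336

-0.336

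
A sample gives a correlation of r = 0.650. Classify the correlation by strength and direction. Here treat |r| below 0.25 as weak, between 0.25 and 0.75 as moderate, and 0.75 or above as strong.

r = 0.650 > 0 so the relationship is positive.
|r| = 0.650, which falls in the moderate range.

moderate positive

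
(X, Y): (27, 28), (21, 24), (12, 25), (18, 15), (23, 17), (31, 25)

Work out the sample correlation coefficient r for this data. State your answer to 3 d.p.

n = 6, ΣX = 132, ΣY = 134, ΣX² = 3128, ΣY² = 3124, ΣXY = 2996
nΣXY − ΣXΣY = 17976 − 17688 = 288
nΣX² − (ΣX)² = 18768 − 17424 = 1344; nΣY² − (ΣY)² = 18744 − 17956 = 788
r = 288 / √(1344 × 788) = 288 / 1029.1122 ≈ 0.280

0.280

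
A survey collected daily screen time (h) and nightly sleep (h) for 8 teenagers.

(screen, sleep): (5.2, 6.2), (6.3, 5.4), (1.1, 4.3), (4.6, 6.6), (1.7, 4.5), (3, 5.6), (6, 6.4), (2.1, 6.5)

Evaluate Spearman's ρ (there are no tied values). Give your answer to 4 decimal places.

0.3810

Rank screen: 6, 8, 1, 5, 2, 4, 7, 3
Rank sleep: 5, 3, 1, 8, 2, 4, 6, 7
d = rank(screen) − rank(sleep): 1, 5, 0, -3, 0, 0, 1, -4; Σd² = 52
ρ = 1 − 6Σd² / [n(n²−1)] = 1 − 6×52 / (8×63) = 1 − 312/504 ≈ 0.3810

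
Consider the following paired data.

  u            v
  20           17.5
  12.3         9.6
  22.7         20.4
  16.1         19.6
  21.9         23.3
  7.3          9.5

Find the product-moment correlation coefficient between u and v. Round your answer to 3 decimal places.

0.893

n = 6, Σu = 100.3, Σv = 99.9, Σu² = 1858.69, Σv² = 1831.87, Σuv = 1826.34
nΣuv − ΣuΣv = 10958.04 − 10019.97 = 938.07
nΣu² − (Σu)² = 11152.14 − 10060.09 = 1092.05; nΣv² − (Σv)² = 10991.22 − 9980.01 = 1011.21
r = 938.07 / √(1092.05 × 1011.21) = 938.07 / 1050.8529 ≈ 0.893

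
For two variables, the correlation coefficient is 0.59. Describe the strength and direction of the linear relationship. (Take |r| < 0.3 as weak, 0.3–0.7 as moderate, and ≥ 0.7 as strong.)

moderate positive

r = 0.59 > 0 so the relationship is positive.
|r| = 0.59, which falls in the moderate range.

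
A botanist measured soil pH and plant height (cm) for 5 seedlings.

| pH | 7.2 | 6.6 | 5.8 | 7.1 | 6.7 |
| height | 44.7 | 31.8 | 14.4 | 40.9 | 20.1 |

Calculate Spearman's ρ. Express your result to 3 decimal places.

0.900

Rank pH: 5, 2, 1, 4, 3
Rank height: 5, 3, 1, 4, 2
d = rank(pH) − rank(height): 0, -1, 0, 0, 1; Σd² = 2
ρ = 1 − 6Σd² / [n(n²−1)] = 1 − 6×2 / (5×24) = 1 − 12/120 ≈ 0.900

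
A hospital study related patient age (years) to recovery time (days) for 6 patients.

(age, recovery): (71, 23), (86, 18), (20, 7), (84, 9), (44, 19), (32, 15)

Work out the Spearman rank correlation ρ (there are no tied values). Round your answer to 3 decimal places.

0.371

Rank age: 4, 6, 1, 5, 3, 2
Rank recovery: 6, 4, 1, 2, 5, 3
d = rank(age) − rank(recovery): -2, 2, 0, 3, -2, -1; Σd² = 22
ρ = 1 − 6Σd² / [n(n²−1)] = 1 − 6×22 / (6×35) = 1 − 132/210 ≈ 0.371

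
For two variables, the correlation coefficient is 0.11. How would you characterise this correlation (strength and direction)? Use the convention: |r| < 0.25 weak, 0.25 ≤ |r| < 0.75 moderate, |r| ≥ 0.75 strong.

r = 0.11 > 0 so the relationship is positive.
|r| = 0.11, which falls in the weak range.

weak positive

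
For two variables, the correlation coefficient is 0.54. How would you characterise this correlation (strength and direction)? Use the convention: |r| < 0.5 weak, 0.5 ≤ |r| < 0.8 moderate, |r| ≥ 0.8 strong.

moderate positive

r = 0.54 > 0 so the relationship is positive.
|r| = 0.54, which falls in the moderate range.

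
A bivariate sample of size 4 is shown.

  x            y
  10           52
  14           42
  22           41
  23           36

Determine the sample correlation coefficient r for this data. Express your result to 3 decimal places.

n = 4, Σx = 69, Σy = 171, Σx² = 1309, Σy² = 7445, Σxy = 2838
nΣxy − ΣxΣy = 11352 − 11799 = -447
nΣx² − (Σx)² = 5236 − 4761 = 475; nΣy² − (Σy)² = 29780 − 29241 = 539
r = -447 / √(475 × 539) = -447 / 505.9891 ≈ -0.883

-0.883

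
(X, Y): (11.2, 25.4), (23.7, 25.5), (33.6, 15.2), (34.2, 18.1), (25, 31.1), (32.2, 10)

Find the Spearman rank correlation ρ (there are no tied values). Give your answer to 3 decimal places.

-0.543

Rank X: 1, 2, 5, 6, 3, 4
Rank Y: 4, 5, 2, 3, 6, 1
d = rank(X) − rank(Y): -3, -3, 3, 3, -3, 3; Σd² = 54
ρ = 1 − 6Σd² / [n(n²−1)] = 1 − 6×54 / (6×35) = 1 − 324/210 ≈ -0.543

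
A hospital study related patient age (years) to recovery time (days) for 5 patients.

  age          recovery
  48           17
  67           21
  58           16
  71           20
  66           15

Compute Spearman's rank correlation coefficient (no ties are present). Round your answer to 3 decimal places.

Rank age: 1, 4, 2, 5, 3
Rank recovery: 3, 5, 2, 4, 1
d = rank(age) − rank(recovery): -2, -1, 0, 1, 2; Σd² = 10
ρ = 1 − 6Σd² / [n(n²−1)] = 1 − 6×10 / (5×24) = 1 − 60/120 ≈ 0.500

0.500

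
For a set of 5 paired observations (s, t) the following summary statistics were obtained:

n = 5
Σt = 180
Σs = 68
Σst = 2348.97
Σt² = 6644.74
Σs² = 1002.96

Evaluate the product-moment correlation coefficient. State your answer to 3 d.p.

-0.873

r = (nΣst − ΣsΣt) / √[(nΣs² − (Σs)²)(nΣt² − (Σt)²)]
Numerator: 5×2348.97 − 68×180 = -495.15
Denominator: √[(5014.8 − 4624)(33223.7 − 32400)] = √[390.8 × 823.7] = 567.3640
r = -495.15 / 567.3640 ≈ -0.873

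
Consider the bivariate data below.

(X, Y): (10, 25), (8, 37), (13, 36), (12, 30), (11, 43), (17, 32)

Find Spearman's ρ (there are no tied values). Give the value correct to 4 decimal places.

Rank X: 2, 1, 5, 4, 3, 6
Rank Y: 1, 5, 4, 2, 6, 3
d = rank(X) − rank(Y): 1, -4, 1, 2, -3, 3; Σd² = 40
ρ = 1 − 6Σd² / [n(n²−1)] = 1 − 6×40 / (6×35) = 1 − 240/210 ≈ -0.1429

-0.1429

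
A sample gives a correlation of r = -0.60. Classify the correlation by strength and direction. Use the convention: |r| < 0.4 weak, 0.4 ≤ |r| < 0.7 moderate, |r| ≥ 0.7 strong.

r = -0.60 < 0 so the relationship is negative.
|r| = 0.60, which falls in the moderate range.

moderate negative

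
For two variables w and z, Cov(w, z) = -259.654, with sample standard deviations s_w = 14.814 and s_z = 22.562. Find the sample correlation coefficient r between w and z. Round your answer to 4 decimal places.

r = Cov(w,z) / (s_w · s_z) = -259.654 / (14.814 × 22.562)
  = -259.654 / 334.2335 ≈ -0.7769

-0.7769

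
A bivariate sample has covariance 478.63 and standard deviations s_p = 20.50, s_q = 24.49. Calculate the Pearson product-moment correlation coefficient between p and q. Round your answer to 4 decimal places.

r = Cov(p,q) / (s_p · s_q) = 478.63 / (20.50 × 24.49)
  = 478.63 / 502.0450 ≈ 0.9534

0.9534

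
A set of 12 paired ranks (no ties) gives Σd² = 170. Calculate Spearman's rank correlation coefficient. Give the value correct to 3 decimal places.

0.406

ρ = 1 − 6Σd² / [n(n²−1)] = 1 − 6×170 / (12×143)
  = 1 − 1020/1716 = 1 − 0.5944 ≈ 0.406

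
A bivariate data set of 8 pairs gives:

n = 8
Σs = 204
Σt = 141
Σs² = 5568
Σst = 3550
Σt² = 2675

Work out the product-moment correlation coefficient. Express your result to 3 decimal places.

r = (nΣst − ΣsΣt) / √[(nΣs² − (Σs)²)(nΣt² − (Σt)²)]
Numerator: 8×3550 − 204×141 = -364
Denominator: √[(44544 − 41616)(21400 − 19881)] = √[2928 × 1519] = 2108.9410
r = -364 / 2108.9410 ≈ -0.173

-0.173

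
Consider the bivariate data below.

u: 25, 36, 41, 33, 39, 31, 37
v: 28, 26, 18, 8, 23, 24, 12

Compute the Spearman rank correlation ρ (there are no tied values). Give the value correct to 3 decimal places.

Rank u: 1, 4, 7, 3, 6, 2, 5
Rank v: 7, 6, 3, 1, 4, 5, 2
d = rank(u) − rank(v): -6, -2, 4, 2, 2, -3, 3; Σd² = 82
ρ = 1 − 6Σd² / [n(n²−1)] = 1 − 6×82 / (7×48) = 1 − 492/336 ≈ -0.464

-0.464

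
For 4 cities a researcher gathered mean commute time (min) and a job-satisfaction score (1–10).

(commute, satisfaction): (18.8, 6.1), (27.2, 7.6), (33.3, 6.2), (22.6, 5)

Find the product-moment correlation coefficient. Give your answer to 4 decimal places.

n = 4, Σx = 101.9, Σy = 24.9, Σx² = 2712.93, Σy² = 158.41, Σxy = 640.86
nΣxy − ΣxΣy = 2563.44 − 2537.31 = 26.13
nΣx² − (Σx)² = 10851.72 − 10383.61 = 468.11; nΣy² − (Σy)² = 633.64 − 620.01 = 13.63
r = 26.13 / √(468.11 × 13.63) = 26.13 / 79.8770 ≈ 0.3271

0.3271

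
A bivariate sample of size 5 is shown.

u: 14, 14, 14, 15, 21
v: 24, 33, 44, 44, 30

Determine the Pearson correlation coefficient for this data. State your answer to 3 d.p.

n = 5, Σu = 78, Σv = 175, Σu² = 1254, Σv² = 6437, Σuv = 2704
nΣuv − ΣuΣv = 13520 − 13650 = -130
nΣu² − (Σu)² = 6270 − 6084 = 186; nΣv² − (Σv)² = 32185 − 30625 = 1560
r = -130 / √(186 × 1560) = -130 / 538.6650 ≈ -0.241

-0.241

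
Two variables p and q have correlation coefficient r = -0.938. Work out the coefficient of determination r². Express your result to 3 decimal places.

r² = (-0.938)² = 0.880

0.880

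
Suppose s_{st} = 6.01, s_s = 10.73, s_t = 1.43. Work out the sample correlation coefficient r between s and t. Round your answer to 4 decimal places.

0.3917

r = Cov(s,t) / (s_s · s_t) = 6.01 / (10.73 × 1.43)
  = 6.01 / 15.3439 ≈ 0.3917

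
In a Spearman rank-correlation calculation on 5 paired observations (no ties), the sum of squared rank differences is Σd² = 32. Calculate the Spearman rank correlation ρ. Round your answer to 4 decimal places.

ρ = 1 − 6Σd² / [n(n²−1)] = 1 − 6×32 / (5×24)
  = 1 − 192/120 = 1 − 1.60000 ≈ -0.6000

-0.6000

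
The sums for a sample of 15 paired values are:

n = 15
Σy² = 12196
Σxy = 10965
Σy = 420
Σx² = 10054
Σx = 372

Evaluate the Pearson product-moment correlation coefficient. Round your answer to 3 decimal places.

r = (nΣxy − ΣxΣy) / √[(nΣx² − (Σx)²)(nΣy² − (Σy)²)]
Numerator: 15×10965 − 372×420 = 8235
Denominator: √[(150810 − 138384)(182940 − 176400)] = √[12426 × 6540] = 9014.7679
r = 8235 / 9014.7679 ≈ 0.914

0.914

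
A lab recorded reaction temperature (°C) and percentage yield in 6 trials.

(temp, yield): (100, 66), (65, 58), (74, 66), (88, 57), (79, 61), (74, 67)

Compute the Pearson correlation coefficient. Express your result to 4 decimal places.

0.1724

n = 6, Σx = 480, Σy = 375, Σx² = 39162, Σy² = 23535, Σxy = 30047
nΣxy − ΣxΣy = 180282 − 180000 = 282
nΣx² − (Σx)² = 234972 − 230400 = 4572; nΣy² − (Σy)² = 141210 − 140625 = 585
r = 282 / √(4572 × 585) = 282 / 1635.4265 ≈ 0.1724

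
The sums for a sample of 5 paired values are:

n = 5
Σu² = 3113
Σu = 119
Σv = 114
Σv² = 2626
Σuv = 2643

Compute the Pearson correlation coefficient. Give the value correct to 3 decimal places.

-0.809

r = (nΣuv − ΣuΣv) / √[(nΣu² − (Σu)²)(nΣv² − (Σv)²)]
Numerator: 5×2643 − 119×114 = -351
Denominator: √[(15565 − 14161)(13130 − 12996)] = √[1404 × 134] = 433.7465
r = -351 / 433.7465 ≈ -0.809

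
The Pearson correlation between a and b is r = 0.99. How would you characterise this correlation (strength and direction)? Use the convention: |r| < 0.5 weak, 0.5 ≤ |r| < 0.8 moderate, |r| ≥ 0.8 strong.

strong positive

r = 0.99 > 0 so the relationship is positive.
|r| = 0.99, which falls in the strong range.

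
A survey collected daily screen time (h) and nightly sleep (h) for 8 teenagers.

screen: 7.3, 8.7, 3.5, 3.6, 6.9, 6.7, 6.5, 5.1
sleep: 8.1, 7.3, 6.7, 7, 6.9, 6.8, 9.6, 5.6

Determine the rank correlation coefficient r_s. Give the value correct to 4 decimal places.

0.5000

Rank screen: 7, 8, 1, 2, 6, 5, 4, 3
Rank sleep: 7, 6, 2, 5, 4, 3, 8, 1
d = rank(screen) − rank(sleep): 0, 2, -1, -3, 2, 2, -4, 2; Σd² = 42
ρ = 1 − 6Σd² / [n(n²−1)] = 1 − 6×42 / (8×63) = 1 − 252/504 ≈ 0.5000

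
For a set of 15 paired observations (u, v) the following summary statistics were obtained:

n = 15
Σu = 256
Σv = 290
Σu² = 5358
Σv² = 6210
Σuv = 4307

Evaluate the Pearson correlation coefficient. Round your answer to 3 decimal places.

-0.832

r = (nΣuv − ΣuΣv) / √[(nΣu² − (Σu)²)(nΣv² − (Σv)²)]
Numerator: 15×4307 − 256×290 = -9635
Denominator: √[(80370 − 65536)(93150 − 84100)] = √[14834 × 9050] = 11586.5310
r = -9635 / 11586.5310 ≈ -0.832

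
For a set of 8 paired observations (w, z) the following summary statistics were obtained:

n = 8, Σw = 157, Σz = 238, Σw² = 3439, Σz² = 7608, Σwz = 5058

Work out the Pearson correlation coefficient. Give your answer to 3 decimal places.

r = (nΣwz − ΣwΣz) / √[(nΣw² − (Σw)²)(nΣz² − (Σz)²)]
Numerator: 8×5058 − 157×238 = 3098
Denominator: √[(27512 − 24649)(60864 − 56644)] = √[2863 × 4220] = 3475.8970
r = 3098 / 3475.8970 ≈ 0.891

0.891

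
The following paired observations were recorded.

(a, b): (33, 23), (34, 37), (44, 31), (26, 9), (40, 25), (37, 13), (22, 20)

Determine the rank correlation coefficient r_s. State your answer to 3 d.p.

0.536

Rank a: 3, 4, 7, 2, 6, 5, 1
Rank b: 4, 7, 6, 1, 5, 2, 3
d = rank(a) − rank(b): -1, -3, 1, 1, 1, 3, -2; Σd² = 26
ρ = 1 − 6Σd² / [n(n²−1)] = 1 − 6×26 / (7×48) = 1 − 156/336 ≈ 0.536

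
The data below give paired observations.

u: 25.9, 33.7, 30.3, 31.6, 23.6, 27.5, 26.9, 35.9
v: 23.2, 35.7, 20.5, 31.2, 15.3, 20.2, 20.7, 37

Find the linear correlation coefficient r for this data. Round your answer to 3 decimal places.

n = 8, Σu = 235.4, Σv = 203.8, Σu² = 7048.78, Σv² = 5646.04, Σuv = 6212.75
nΣuv − ΣuΣv = 49702 − 47974.52 = 1727.48
nΣu² − (Σu)² = 56390.24 − 55413.16 = 977.08; nΣv² − (Σv)² = 45168.32 − 41534.44 = 3633.88
r = 1727.48 / √(977.08 × 3633.88) = 1727.48 / 1884.3013 ≈ 0.917

0.917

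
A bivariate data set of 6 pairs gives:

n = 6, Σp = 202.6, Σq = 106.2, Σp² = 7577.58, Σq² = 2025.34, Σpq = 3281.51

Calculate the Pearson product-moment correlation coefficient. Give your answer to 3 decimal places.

r = (nΣpq − ΣpΣq) / √[(nΣp² − (Σp)²)(nΣq² − (Σq)²)]
Numerator: 6×3281.51 − 202.6×106.2 = -1827.06
Denominator: √[(45465.48 − 41046.76)(12152.04 − 11278.44)] = √[4418.72 × 873.6] = 1964.7376
r = -1827.06 / 1964.7376 ≈ -0.930

-0.930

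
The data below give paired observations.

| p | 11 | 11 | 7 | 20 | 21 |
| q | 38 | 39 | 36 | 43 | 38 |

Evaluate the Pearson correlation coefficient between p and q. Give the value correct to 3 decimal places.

n = 5, Σp = 70, Σq = 194, Σp² = 1132, Σq² = 7554, Σpq = 2757
nΣpq − ΣpΣq = 13785 − 13580 = 205
nΣp² − (Σp)² = 5660 − 4900 = 760; nΣq² − (Σq)² = 37770 − 37636 = 134
r = 205 / √(760 × 134) = 205 / 319.1238 ≈ 0.642

0.642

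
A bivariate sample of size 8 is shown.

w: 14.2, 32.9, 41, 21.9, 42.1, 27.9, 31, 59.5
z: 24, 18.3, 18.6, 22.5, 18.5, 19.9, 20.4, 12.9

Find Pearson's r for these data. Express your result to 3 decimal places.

-0.968

n = 8, Σw = 270.5, Σz = 155.1, Σw² = 10496.73, Σz² = 3083.93, Σwz = 4932.23
nΣwz − ΣwΣz = 39457.84 − 41954.55 = -2496.71
nΣw² − (Σw)² = 83973.84 − 73170.25 = 10803.59; nΣz² − (Σz)² = 24671.44 − 24056.01 = 615.43
r = -2496.71 / √(10803.59 × 615.43) = -2496.71 / 2578.5371 ≈ -0.968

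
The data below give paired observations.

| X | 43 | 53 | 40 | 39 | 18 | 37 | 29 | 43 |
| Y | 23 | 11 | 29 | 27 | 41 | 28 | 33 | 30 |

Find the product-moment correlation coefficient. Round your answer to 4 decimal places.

-0.9187

n = 8, ΣX = 302, ΣY = 222, ΣX² = 12162, ΣY² = 6674, ΣXY = 7806
nΣXY − ΣXΣY = 62448 − 67044 = -4596
nΣX² − (ΣX)² = 97296 − 91204 = 6092; nΣY² − (ΣY)² = 53392 − 49284 = 4108
r = -4596 / √(6092 × 4108) = -4596 / 5002.5929 ≈ -0.9187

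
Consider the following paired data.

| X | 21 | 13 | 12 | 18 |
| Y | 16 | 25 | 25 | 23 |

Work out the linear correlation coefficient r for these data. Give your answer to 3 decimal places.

-0.901

n = 4, ΣX = 64, ΣY = 89, ΣX² = 1078, ΣY² = 2035, ΣXY = 1375
nΣXY − ΣXΣY = 5500 − 5696 = -196
nΣX² − (ΣX)² = 4312 − 4096 = 216; nΣY² − (ΣY)² = 8140 − 7921 = 219
r = -196 / √(216 × 219) = -196 / 217.4948 ≈ -0.901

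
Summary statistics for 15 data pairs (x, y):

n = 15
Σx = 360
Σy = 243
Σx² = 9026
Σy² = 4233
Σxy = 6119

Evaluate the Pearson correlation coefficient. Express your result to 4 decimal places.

0.8485

r = (nΣxy − ΣxΣy) / √[(nΣx² − (Σx)²)(nΣy² − (Σy)²)]
Numerator: 15×6119 − 360×243 = 4305
Denominator: √[(135390 − 129600)(63495 − 59049)] = √[5790 × 4446] = 5073.6910
r = 4305 / 5073.6910 ≈ 0.8485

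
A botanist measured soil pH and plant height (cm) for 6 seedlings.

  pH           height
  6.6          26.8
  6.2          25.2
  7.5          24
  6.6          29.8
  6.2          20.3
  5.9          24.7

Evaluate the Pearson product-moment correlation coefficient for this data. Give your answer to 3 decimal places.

n = 6, Σx = 39, Σy = 150.8, Σx² = 255.06, Σy² = 3839.5, Σxy = 981.39
nΣxy − ΣxΣy = 5888.34 − 5881.2 = 7.14
nΣx² − (Σx)² = 1530.36 − 1521 = 9.36; nΣy² − (Σy)² = 23037 − 22740.64 = 296.36
r = 7.14 / √(9.36 × 296.36) = 7.14 / 52.6681 ≈ 0.136

0.136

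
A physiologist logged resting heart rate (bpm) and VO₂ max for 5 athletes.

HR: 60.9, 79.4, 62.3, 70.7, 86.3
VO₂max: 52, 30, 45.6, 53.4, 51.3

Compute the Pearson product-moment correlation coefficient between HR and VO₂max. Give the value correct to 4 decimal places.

-0.2714

n = 5, Σx = 359.6, Σy = 232.3, Σx² = 26340.64, Σy² = 11166.61, Σxy = 16592.25
nΣxy − ΣxΣy = 82961.25 − 83535.08 = -573.83
nΣx² − (Σx)² = 131703.2 − 129312.16 = 2391.04; nΣy² − (Σy)² = 55833.05 − 53963.29 = 1869.76
r = -573.83 / √(2391.04 × 1869.76) = -573.83 / 2114.3961 ≈ -0.2714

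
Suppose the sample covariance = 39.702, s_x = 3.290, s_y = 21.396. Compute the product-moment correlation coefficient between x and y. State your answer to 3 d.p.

0.564

r = Cov(x,y) / (s_x · s_y) = 39.702 / (3.290 × 21.396)
  = 39.702 / 70.3928 ≈ 0.564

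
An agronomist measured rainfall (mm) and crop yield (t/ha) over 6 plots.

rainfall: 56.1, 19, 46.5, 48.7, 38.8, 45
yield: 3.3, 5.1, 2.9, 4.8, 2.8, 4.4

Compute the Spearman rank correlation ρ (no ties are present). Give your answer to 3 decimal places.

-0.143

Rank rainfall: 6, 1, 4, 5, 2, 3
Rank yield: 3, 6, 2, 5, 1, 4
d = rank(rainfall) − rank(yield): 3, -5, 2, 0, 1, -1; Σd² = 40
ρ = 1 − 6Σd² / [n(n²−1)] = 1 − 6×40 / (6×35) = 1 − 240/210 ≈ -0.143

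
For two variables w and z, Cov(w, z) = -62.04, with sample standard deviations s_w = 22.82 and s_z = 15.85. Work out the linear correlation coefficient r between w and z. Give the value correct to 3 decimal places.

-0.172

r = Cov(w,z) / (s_w · s_z) = -62.04 / (22.82 × 15.85)
  = -62.04 / 361.6970 ≈ -0.172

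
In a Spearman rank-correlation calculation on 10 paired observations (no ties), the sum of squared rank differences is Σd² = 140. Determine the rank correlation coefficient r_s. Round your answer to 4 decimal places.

0.1515

ρ = 1 − 6Σd² / [n(n²−1)] = 1 − 6×140 / (10×99)
  = 1 − 840/990 = 1 − 0.84848 ≈ 0.1515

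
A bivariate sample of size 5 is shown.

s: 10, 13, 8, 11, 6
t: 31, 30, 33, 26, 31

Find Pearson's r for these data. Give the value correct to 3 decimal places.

n = 5, Σs = 48, Σt = 151, Σs² = 490, Σt² = 4587, Σst = 1436
nΣst − ΣsΣt = 7180 − 7248 = -68
nΣs² − (Σs)² = 2450 − 2304 = 146; nΣt² − (Σt)² = 22935 − 22801 = 134
r = -68 / √(146 × 134) = -68 / 139.8714 ≈ -0.486

-0.486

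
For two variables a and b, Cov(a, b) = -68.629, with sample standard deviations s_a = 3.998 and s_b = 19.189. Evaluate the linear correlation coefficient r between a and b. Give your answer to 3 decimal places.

-0.895

r = Cov(a,b) / (s_a · s_b) = -68.629 / (3.998 × 19.189)
  = -68.629 / 76.7176 ≈ -0.895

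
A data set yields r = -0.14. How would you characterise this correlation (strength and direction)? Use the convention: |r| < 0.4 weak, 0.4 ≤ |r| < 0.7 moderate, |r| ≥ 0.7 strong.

weak negative

r = -0.14 < 0 so the relationship is negative.
|r| = 0.14, which falls in the weak range.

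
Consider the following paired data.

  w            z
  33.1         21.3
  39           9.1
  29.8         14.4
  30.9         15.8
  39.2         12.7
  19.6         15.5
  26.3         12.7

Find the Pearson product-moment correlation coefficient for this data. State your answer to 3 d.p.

n = 7, Σw = 217.9, Σz = 101.5, Σw² = 7071.95, Σz² = 1556.33, Σwz = 3112.92
nΣwz − ΣwΣz = 21790.44 − 22116.85 = -326.41
nΣw² − (Σw)² = 49503.65 − 47480.41 = 2023.24; nΣz² − (Σz)² = 10894.31 − 10302.25 = 592.06
r = -326.41 / √(2023.24 × 592.06) = -326.41 / 1094.4768 ≈ -0.298

-0.298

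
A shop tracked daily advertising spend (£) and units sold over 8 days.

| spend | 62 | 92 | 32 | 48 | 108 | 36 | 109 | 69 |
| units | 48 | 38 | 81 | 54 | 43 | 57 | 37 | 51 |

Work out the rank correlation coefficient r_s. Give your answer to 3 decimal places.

Rank spend: 4, 6, 1, 3, 7, 2, 8, 5
Rank units: 4, 2, 8, 6, 3, 7, 1, 5
d = rank(spend) − rank(units): 0, 4, -7, -3, 4, -5, 7, 0; Σd² = 164
ρ = 1 − 6Σd² / [n(n²−1)] = 1 − 6×164 / (8×63) = 1 − 984/504 ≈ -0.952

-0.952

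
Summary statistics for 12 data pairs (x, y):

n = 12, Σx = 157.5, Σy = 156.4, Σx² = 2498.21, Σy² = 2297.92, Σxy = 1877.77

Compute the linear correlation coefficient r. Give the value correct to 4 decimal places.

r = (nΣxy − ΣxΣy) / √[(nΣx² − (Σx)²)(nΣy² − (Σy)²)]
Numerator: 12×1877.77 − 157.5×156.4 = -2099.76
Denominator: √[(29978.52 − 24806.25)(27575.04 − 24460.96)] = √[5172.27 × 3114.08] = 4013.3356
r = -2099.76 / 4013.3356 ≈ -0.5232

-0.5232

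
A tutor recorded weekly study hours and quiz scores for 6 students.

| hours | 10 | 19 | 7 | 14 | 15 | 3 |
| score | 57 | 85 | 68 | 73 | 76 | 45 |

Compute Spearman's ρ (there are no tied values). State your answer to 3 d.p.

Rank hours: 3, 6, 2, 4, 5, 1
Rank score: 2, 6, 3, 4, 5, 1
d = rank(hours) − rank(score): 1, 0, -1, 0, 0, 0; Σd² = 2
ρ = 1 − 6Σd² / [n(n²−1)] = 1 − 6×2 / (6×35) = 1 − 12/210 ≈ 0.943

0.943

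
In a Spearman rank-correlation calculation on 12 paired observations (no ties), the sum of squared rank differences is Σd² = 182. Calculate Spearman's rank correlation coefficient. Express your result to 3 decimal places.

ρ = 1 − 6Σd² / [n(n²−1)] = 1 − 6×182 / (12×143)
  = 1 − 1092/1716 = 1 − 0.6364 ≈ 0.364

0.364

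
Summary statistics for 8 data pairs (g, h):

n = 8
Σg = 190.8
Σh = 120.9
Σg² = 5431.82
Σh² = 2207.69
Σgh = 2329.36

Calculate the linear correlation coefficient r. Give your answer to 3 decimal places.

-0.957

r = (nΣgh − ΣgΣh) / √[(nΣg² − (Σg)²)(nΣh² − (Σh)²)]
Numerator: 8×2329.36 − 190.8×120.9 = -4432.84
Denominator: √[(43454.56 − 36404.64)(17661.52 − 14616.81)] = √[7049.92 × 3044.71] = 4633.0295
r = -4432.84 / 4633.0295 ≈ -0.957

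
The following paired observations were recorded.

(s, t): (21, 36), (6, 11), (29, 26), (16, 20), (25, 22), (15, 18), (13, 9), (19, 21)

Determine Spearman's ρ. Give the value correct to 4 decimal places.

Rank s: 6, 1, 8, 4, 7, 3, 2, 5
Rank t: 8, 2, 7, 4, 6, 3, 1, 5
d = rank(s) − rank(t): -2, -1, 1, 0, 1, 0, 1, 0; Σd² = 8
ρ = 1 − 6Σd² / [n(n²−1)] = 1 − 6×8 / (8×63) = 1 − 48/504 ≈ 0.9048

0.9048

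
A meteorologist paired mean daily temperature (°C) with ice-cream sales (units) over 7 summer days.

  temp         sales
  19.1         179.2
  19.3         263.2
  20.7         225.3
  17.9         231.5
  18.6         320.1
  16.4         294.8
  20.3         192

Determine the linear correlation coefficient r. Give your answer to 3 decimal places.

-0.549

n = 7, Σx = 132.3, Σy = 1706.1, Σx² = 2513.21, Σy² = 431974.27, Σxy = 31996.22
nΣxy − ΣxΣy = 223973.54 − 225717.03 = -1743.49
nΣx² − (Σx)² = 17592.47 − 17503.29 = 89.18; nΣy² − (Σy)² = 3023819.89 − 2910777.21 = 113042.68
r = -1743.49 / √(89.18 × 113042.68) = -1743.49 / 3175.0821 ≈ -0.549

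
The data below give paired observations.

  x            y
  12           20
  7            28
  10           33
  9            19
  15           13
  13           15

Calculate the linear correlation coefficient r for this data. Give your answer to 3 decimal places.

-0.725

n = 6, Σx = 66, Σy = 128, Σx² = 768, Σy² = 3028, Σxy = 1327
nΣxy − ΣxΣy = 7962 − 8448 = -486
nΣx² − (Σx)² = 4608 − 4356 = 252; nΣy² − (Σy)² = 18168 − 16384 = 1784
r = -486 / √(252 × 1784) = -486 / 670.4983 ≈ -0.725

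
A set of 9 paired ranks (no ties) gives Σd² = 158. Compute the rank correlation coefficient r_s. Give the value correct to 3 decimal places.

-0.317

ρ = 1 − 6Σd² / [n(n²−1)] = 1 − 6×158 / (9×80)
  = 1 − 948/720 = 1 − 1.3167 ≈ -0.317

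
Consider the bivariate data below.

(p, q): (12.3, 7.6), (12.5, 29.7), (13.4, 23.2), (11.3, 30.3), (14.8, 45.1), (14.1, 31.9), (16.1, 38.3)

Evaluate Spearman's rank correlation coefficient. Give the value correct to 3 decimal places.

0.714

Rank p: 2, 3, 4, 1, 6, 5, 7
Rank q: 1, 3, 2, 4, 7, 5, 6
d = rank(p) − rank(q): 1, 0, 2, -3, -1, 0, 1; Σd² = 16
ρ = 1 − 6Σd² / [n(n²−1)] = 1 − 6×16 / (7×48) = 1 − 96/336 ≈ 0.714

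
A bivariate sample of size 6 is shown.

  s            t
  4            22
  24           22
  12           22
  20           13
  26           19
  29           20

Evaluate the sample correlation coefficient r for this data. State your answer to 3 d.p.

-0.287

n = 6, Σs = 115, Σt = 118, Σs² = 2653, Σt² = 2382, Σst = 2214
nΣst − ΣsΣt = 13284 − 13570 = -286
nΣs² − (Σs)² = 15918 − 13225 = 2693; nΣt² − (Σt)² = 14292 − 13924 = 368
r = -286 / √(2693 × 368) = -286 / 995.5019 ≈ -0.287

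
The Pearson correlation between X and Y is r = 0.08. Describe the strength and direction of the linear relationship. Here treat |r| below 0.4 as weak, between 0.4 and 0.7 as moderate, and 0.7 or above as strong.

r = 0.08 > 0 so the relationship is positive.
|r| = 0.08, which falls in the weak range.

weak positive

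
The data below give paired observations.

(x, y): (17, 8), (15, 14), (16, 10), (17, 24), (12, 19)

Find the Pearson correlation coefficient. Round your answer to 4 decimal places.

-0.2390

n = 5, Σx = 77, Σy = 75, Σx² = 1203, Σy² = 1297, Σxy = 1142
nΣxy − ΣxΣy = 5710 − 5775 = -65
nΣx² − (Σx)² = 6015 − 5929 = 86; nΣy² − (Σy)² = 6485 − 5625 = 860
r = -65 / √(86 × 860) = -65 / 271.9559 ≈ -0.2390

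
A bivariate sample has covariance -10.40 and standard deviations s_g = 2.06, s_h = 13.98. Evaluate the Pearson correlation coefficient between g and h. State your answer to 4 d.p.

-0.3611

r = Cov(g,h) / (s_g · s_h) = -10.40 / (2.06 × 13.98)
  = -10.40 / 28.7988 ≈ -0.3611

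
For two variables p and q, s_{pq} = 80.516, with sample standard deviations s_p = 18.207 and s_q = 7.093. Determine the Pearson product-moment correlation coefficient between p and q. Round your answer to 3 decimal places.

0.623

r = Cov(p,q) / (s_p · s_q) = 80.516 / (18.207 × 7.093)
  = 80.516 / 129.1423 ≈ 0.623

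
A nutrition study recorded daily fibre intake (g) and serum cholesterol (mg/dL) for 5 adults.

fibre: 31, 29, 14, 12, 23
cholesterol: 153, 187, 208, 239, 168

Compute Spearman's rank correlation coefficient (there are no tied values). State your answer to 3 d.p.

Rank fibre: 5, 4, 2, 1, 3
Rank cholesterol: 1, 3, 4, 5, 2
d = rank(fibre) − rank(cholesterol): 4, 1, -2, -4, 1; Σd² = 38
ρ = 1 − 6Σd² / [n(n²−1)] = 1 − 6×38 / (5×24) = 1 − 228/120 ≈ -0.900

-0.900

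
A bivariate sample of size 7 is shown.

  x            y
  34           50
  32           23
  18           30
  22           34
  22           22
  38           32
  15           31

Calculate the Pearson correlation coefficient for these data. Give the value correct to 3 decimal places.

n = 7, Σx = 181, Σy = 222, Σx² = 5141, Σy² = 7554, Σxy = 5889
nΣxy − ΣxΣy = 41223 − 40182 = 1041
nΣx² − (Σx)² = 35987 − 32761 = 3226; nΣy² − (Σy)² = 52878 − 49284 = 3594
r = 1041 / √(3226 × 3594) = 1041 / 3405.0322 ≈ 0.306

0.306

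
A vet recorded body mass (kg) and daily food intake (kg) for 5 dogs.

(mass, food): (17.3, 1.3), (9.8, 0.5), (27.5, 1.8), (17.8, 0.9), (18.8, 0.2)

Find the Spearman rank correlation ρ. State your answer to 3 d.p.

0.300

Rank mass: 2, 1, 5, 3, 4
Rank food: 4, 2, 5, 3, 1
d = rank(mass) − rank(food): -2, -1, 0, 0, 3; Σd² = 14
ρ = 1 − 6Σd² / [n(n²−1)] = 1 − 6×14 / (5×24) = 1 − 84/120 ≈ 0.300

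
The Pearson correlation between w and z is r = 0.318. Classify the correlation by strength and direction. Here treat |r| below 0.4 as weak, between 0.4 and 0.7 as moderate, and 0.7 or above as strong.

r = 0.318 > 0 so the relationship is positive.
|r| = 0.318, which falls in the weak range.

weak positive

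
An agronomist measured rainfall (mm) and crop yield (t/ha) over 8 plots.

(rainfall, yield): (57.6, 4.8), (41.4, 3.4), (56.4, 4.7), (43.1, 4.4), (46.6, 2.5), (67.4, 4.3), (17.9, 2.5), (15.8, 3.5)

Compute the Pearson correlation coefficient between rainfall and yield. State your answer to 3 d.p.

0.633

n = 8, Σx = 346.2, Σy = 30.1, Σx² = 17354.66, Σy² = 119.29, Σxy = 1378.33
nΣxy − ΣxΣy = 11026.64 − 10420.62 = 606.02
nΣx² − (Σx)² = 138837.28 − 119854.44 = 18982.84; nΣy² − (Σy)² = 954.32 − 906.01 = 48.31
r = 606.02 / √(18982.84 × 48.31) = 606.02 / 957.6330 ≈ 0.633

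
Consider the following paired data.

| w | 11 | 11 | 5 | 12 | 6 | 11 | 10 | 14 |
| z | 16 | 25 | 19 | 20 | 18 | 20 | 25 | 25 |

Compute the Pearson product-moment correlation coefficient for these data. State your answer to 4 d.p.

n = 8, Σw = 80, Σz = 168, Σw² = 864, Σz² = 3616, Σwz = 1714
nΣwz − ΣwΣz = 13712 − 13440 = 272
nΣw² − (Σw)² = 6912 − 6400 = 512; nΣz² − (Σz)² = 28928 − 28224 = 704
r = 272 / √(512 × 704) = 272 / 600.3732 ≈ 0.4531

0.4531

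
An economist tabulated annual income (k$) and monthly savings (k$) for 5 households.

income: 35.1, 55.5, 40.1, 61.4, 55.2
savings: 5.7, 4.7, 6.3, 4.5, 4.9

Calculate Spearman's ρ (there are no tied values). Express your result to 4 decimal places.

-0.9000

Rank income: 1, 4, 2, 5, 3
Rank savings: 4, 2, 5, 1, 3
d = rank(income) − rank(savings): -3, 2, -3, 4, 0; Σd² = 38
ρ = 1 − 6Σd² / [n(n²−1)] = 1 − 6×38 / (5×24) = 1 − 228/120 ≈ -0.9000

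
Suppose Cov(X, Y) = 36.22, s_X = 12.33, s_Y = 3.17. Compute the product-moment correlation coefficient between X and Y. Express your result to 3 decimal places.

r = Cov(X,Y) / (s_X · s_Y) = 36.22 / (12.33 × 3.17)
  = 36.22 / 39.0861 ≈ 0.927

0.927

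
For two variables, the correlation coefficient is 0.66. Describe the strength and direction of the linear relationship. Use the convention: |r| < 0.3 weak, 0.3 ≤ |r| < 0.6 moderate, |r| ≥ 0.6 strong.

r = 0.66 > 0 so the relationship is positive.
|r| = 0.66, which falls in the strong range.

strong positive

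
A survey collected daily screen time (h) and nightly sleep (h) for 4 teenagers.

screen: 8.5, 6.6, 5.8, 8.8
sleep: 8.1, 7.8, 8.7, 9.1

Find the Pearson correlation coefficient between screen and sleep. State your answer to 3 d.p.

0.253

n = 4, Σx = 29.7, Σy = 33.7, Σx² = 226.89, Σy² = 284.95, Σxy = 250.87
nΣxy − ΣxΣy = 1003.48 − 1000.89 = 2.59
nΣx² − (Σx)² = 907.56 − 882.09 = 25.47; nΣy² − (Σy)² = 1139.8 − 1135.69 = 4.11
r = 2.59 / √(25.47 × 4.11) = 2.59 / 10.2314 ≈ 0.253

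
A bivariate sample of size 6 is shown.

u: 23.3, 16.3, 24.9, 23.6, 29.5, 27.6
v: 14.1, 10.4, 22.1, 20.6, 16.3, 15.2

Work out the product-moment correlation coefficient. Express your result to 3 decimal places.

0.472

n = 6, Σu = 145.2, Σv = 98.7, Σu² = 3617.56, Σv² = 1716.47, Σuv = 2434.87
nΣuv − ΣuΣv = 14609.22 − 14331.24 = 277.98
nΣu² − (Σu)² = 21705.36 − 21083.04 = 622.32; nΣv² − (Σv)² = 10298.82 − 9741.69 = 557.13
r = 277.98 / √(622.32 × 557.13) = 277.98 / 588.8235 ≈ 0.472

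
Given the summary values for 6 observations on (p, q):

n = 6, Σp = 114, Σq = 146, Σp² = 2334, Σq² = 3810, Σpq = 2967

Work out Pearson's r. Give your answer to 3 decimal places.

r = (nΣpq − ΣpΣq) / √[(nΣp² − (Σp)²)(nΣq² − (Σq)²)]
Numerator: 6×2967 − 114×146 = 1158
Denominator: √[(14004 − 12996)(22860 − 21316)] = √[1008 × 1544] = 1247.5384
r = 1158 / 1247.5384 ≈ 0.928

0.928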